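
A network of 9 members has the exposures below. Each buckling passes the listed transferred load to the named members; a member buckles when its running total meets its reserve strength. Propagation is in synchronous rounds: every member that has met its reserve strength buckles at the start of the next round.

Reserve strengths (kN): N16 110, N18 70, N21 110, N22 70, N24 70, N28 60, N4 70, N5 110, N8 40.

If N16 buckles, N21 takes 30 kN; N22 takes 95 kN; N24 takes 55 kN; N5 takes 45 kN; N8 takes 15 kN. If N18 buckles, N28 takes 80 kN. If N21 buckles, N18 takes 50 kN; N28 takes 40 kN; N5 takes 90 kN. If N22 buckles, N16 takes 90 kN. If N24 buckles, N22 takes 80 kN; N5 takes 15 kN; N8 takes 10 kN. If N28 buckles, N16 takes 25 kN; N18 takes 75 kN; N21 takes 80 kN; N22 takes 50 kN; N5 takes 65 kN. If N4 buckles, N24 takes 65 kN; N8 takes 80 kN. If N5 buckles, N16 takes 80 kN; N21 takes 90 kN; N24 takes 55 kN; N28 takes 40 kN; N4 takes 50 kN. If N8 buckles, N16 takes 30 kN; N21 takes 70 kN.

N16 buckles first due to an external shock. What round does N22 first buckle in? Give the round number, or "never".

2

Round 1 — N16 buckles (initial).
  N21: +30 → 30 < 110
  N22: +95 → 95 ≥ 70
  N24: +55 → 55 < 70
  N5: +45 → 45 < 110
  N8: +15 → 15 < 40
Round 2 — N22 buckles.
No further bucklings.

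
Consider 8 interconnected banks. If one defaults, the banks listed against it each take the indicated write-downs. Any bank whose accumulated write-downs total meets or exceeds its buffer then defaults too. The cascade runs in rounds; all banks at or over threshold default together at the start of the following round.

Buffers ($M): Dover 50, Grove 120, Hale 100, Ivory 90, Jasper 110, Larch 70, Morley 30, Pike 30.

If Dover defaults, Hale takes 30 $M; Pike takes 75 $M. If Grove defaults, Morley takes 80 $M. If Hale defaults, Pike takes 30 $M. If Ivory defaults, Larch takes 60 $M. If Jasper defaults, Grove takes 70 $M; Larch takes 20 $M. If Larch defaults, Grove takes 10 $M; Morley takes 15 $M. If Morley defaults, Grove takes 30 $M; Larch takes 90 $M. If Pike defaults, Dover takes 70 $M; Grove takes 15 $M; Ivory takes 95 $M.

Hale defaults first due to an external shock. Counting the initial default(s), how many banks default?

Round 1 — Hale defaults (initial).
  Pike: +30 → 30 ≥ 30
Round 2 — Pike defaults.
  Dover: +70 → 70 ≥ 50
  Grove: +15 → 15 < 120
  Ivory: +95 → 95 ≥ 90
Round 3 — Dover, Ivory default.
  Larch: +60 → 60 < 70
No further defaults.

4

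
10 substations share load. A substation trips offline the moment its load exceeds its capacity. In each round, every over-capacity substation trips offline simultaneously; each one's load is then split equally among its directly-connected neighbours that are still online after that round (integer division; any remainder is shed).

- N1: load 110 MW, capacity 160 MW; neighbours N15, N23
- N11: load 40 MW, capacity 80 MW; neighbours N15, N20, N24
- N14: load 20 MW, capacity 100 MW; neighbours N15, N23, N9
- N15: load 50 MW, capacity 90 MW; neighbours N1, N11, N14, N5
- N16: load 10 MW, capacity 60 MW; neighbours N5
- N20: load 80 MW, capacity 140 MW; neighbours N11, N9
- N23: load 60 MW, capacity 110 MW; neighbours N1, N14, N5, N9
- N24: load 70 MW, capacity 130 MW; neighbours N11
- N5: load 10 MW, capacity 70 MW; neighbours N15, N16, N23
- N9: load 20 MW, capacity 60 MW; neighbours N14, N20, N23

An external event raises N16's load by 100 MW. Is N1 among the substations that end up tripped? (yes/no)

yes

Round 1 — N16 at 110 > 60. N16 trips offline.
  N16 sheds 110 MW to N5: 110 each.
    N5: 10+110 = 120 > 70
Round 2 — N5 trips offline.
  N5 sheds 120 MW to N15, N23: 60 each.
    N15: 50+60 = 110 > 90
    N23: 60+60 = 120 > 110
Round 3 — N15, N23 trip offline.
  N15 sheds 110 MW to N1, N11, N14: 36 each (2 lost).
    N1: 110+36 = 146 ≤ 160
    N11: 40+36 = 76 ≤ 80
    N14: 20+36 = 56 ≤ 100
  N23 sheds 120 MW to N1, N14, N9: 40 each.
    N1: 146+40 = 186 > 160
    N14: 56+40 = 96 ≤ 100
    N9: 20+40 = 60 ≤ 60
Round 4 — N1 trips offline.
  N1 sheds 186 MW: no online neighbours, lost.
No further trips.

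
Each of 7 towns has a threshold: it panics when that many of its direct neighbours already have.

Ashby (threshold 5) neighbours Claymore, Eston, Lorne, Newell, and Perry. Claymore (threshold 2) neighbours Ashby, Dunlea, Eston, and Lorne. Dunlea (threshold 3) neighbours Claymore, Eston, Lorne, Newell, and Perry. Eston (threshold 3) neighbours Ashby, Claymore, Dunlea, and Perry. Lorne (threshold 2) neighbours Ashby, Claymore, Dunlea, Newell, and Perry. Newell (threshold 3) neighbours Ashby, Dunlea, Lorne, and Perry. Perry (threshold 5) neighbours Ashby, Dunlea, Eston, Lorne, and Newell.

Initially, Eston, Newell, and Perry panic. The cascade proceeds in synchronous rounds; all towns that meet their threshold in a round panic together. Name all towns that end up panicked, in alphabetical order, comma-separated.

Round 1 — Eston, Newell, Perry panic (initial).
Round 2 — checking thresholds:
  Ashby: 3 of 5 neighbours < 5, below threshold.
  Claymore: 1 of 4 neighbours < 2, below threshold.
  Dunlea: 3 of 5 neighbours ≥ 3, panics.
  Lorne: 2 of 5 neighbours ≥ 2, panics.
Round 3 — checking thresholds:
  Ashby: 4 of 5 neighbours < 5, below threshold.
  Claymore: 3 of 4 neighbours ≥ 2, panics.
Round 4 — checking thresholds:
  Ashby: 5 of 5 neighbours ≥ 5, panics.
Round 5 — no new panics; cascade stops.

Ashby, Claymore, Dunlea, Eston, Lorne, Newell, Perry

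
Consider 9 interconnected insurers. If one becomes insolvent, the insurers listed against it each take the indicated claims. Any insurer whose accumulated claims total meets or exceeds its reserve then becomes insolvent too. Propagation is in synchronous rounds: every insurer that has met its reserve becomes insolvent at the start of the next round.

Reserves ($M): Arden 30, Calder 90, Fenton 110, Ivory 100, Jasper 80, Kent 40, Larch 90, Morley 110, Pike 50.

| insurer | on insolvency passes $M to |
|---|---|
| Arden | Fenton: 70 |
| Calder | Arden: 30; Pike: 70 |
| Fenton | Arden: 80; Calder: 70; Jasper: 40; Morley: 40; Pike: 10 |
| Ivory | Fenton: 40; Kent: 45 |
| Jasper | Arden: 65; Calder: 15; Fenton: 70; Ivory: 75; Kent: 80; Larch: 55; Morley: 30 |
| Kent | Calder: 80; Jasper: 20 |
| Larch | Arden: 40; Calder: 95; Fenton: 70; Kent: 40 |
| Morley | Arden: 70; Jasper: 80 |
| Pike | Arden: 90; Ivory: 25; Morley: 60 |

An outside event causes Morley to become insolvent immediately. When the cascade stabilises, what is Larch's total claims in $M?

55

Round 1 — Morley becomes insolvent (initial).
  Arden: +70 → 70 ≥ 30
  Jasper: +80 → 80 ≥ 80
Round 2 — Arden, Jasper become insolvent.
  Calder: +15 → 15 < 90
  Fenton: +70+70 → 140 ≥ 110
  Ivory: +75 → 75 < 100
  Kent: +80 → 80 ≥ 40
  Larch: +55 → 55 < 90
Round 3 — Fenton, Kent become insolvent.
  Calder: +70+80 → 165 ≥ 90
  Pike: +10 → 10 < 50
Round 4 — Calder becomes insolvent.
  Pike: +70 → 80 ≥ 50
Round 5 — Pike becomes insolvent.
  Ivory: +25 → 100 ≥ 100
Round 6 — Ivory becomes insolvent.
No further insolvencies.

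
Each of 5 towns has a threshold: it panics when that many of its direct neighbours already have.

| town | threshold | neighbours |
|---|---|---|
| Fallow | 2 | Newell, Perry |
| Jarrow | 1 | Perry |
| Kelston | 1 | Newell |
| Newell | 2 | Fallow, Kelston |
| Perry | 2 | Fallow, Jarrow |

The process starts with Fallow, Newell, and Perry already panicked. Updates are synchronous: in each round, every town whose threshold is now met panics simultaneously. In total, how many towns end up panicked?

5

Round 1 — Fallow, Newell, Perry panic (initial).
Round 2 — checking thresholds:
  Jarrow: 1 of 1 neighbours ≥ 1, panics.
  Kelston: 1 of 1 neighbours ≥ 1, panics.
Round 3 — no new panics; cascade stops.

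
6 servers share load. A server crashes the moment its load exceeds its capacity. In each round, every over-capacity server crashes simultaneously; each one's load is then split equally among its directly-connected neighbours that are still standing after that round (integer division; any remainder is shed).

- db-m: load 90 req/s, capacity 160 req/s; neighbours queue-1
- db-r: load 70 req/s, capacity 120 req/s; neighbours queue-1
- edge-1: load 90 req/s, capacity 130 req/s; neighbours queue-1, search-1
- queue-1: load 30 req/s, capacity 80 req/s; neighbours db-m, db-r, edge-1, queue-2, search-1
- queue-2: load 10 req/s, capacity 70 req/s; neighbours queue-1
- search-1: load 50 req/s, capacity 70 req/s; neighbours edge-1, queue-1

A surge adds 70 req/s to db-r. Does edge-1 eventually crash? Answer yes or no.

yes

Round 1 — db-r at 140 > 120. db-r crashes.
  db-r sheds 140 req/s to queue-1: 140 each.
    queue-1: 30+140 = 170 > 80
Round 2 — queue-1 crashes.
  queue-1 sheds 170 req/s to db-m, edge-1, queue-2, search-1: 42 each (2 lost).
    db-m: 90+42 = 132 ≤ 160
    edge-1: 90+42 = 132 > 130
    queue-2: 10+42 = 52 ≤ 70
    search-1: 50+42 = 92 > 70
Round 3 — edge-1, search-1 crash.
  edge-1 sheds 132 req/s: no online neighbours, lost.
  search-1 sheds 92 req/s: no online neighbours, lost.
No further crashes.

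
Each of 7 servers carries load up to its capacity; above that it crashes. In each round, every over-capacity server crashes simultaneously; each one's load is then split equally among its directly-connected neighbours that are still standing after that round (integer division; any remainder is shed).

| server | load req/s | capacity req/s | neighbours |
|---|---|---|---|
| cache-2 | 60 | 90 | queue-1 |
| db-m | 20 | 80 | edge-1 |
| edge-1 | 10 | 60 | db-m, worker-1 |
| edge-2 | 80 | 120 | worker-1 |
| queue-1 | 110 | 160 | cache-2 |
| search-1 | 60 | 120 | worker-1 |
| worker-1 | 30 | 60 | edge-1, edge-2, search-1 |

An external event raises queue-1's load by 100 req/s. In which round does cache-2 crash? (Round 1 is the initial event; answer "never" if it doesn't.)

2

Round 1 — queue-1 at 210 > 160. queue-1 crashes.
  queue-1 sheds 210 req/s to cache-2: 210 each.
    cache-2: 60+210 = 270 > 90
Round 2 — cache-2 crashes.
  cache-2 sheds 270 req/s: no online neighbours, lost.
No further crashes.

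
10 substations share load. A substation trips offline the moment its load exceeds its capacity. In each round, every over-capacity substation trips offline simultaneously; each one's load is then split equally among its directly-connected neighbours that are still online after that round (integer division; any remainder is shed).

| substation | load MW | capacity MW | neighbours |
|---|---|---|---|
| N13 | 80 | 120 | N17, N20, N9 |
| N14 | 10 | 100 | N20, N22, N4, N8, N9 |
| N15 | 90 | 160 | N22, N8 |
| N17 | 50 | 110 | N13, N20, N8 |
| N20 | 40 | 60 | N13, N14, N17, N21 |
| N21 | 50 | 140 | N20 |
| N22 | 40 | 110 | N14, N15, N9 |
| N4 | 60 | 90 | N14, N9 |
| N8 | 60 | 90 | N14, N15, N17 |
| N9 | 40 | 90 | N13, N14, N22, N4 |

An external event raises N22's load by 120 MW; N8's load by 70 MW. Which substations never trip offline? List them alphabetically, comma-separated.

Round 1 — N22 at 160 > 110; N8 at 130 > 90. N22, N8 trip offline.
  N22 sheds 160 MW to N14, N15, N9: 53 each (1 lost).
    N14: 10+53 = 63 ≤ 100
    N15: 90+53 = 143 ≤ 160
    N9: 40+53 = 93 > 90
  N8 sheds 130 MW to N14, N15, N17: 43 each (1 lost).
    N14: 63+43 = 106 > 100
    N15: 143+43 = 186 > 160
    N17: 50+43 = 93 ≤ 110
Round 2 — N14, N15, N9 trip offline.
  N14 sheds 106 MW to N20, N4: 53 each.
    N20: 40+53 = 93 > 60
    N4: 60+53 = 113 > 90
  N15 sheds 186 MW: no online neighbours, lost.
  N9 sheds 93 MW to N13, N4: 46 each (1 lost).
    N13: 80+46 = 126 > 120
    N4: 113+46 = 159 > 90
Round 3 — N13, N20, N4 trip offline.
  N13 sheds 126 MW to N17: 126 each.
    N17: 93+126 = 219 > 110
  N20 sheds 93 MW to N17, N21: 46 each (1 lost).
    N17: 219+46 = 265 > 110
    N21: 50+46 = 96 ≤ 140
  N4 sheds 159 MW: no online neighbours, lost.
Round 4 — N17 trips offline.
  N17 sheds 265 MW: no online neighbours, lost.
No further trips.

N21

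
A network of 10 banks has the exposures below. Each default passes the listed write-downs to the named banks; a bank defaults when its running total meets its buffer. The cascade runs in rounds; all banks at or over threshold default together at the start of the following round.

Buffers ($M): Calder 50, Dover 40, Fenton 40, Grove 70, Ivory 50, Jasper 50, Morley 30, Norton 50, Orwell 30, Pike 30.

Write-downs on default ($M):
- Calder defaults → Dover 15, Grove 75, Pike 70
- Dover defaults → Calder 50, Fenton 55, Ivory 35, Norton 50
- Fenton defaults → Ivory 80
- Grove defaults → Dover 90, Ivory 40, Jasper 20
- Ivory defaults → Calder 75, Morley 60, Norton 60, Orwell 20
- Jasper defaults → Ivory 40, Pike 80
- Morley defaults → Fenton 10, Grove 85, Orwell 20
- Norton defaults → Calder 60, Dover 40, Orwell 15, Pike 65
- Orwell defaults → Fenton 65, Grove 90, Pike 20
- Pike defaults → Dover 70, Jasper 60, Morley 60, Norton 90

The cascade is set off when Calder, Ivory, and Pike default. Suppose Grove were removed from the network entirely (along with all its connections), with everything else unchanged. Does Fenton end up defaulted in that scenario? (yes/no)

yes

With Grove removed:
Round 1 — Calder, Ivory, Pike default (initial).
  Dover: +15+70 → 85 ≥ 40
  Jasper: +60 → 60 ≥ 50
  Morley: +60+60 → 120 ≥ 30
  Norton: +60+90 → 150 ≥ 50
  Orwell: +20 → 20 < 30
Round 2 — Dover, Jasper, Morley, Norton default.
  Fenton: +55+10 → 65 ≥ 40
  Orwell: +20+15 → 55 ≥ 30
Round 3 — Fenton, Orwell default.
No further defaults.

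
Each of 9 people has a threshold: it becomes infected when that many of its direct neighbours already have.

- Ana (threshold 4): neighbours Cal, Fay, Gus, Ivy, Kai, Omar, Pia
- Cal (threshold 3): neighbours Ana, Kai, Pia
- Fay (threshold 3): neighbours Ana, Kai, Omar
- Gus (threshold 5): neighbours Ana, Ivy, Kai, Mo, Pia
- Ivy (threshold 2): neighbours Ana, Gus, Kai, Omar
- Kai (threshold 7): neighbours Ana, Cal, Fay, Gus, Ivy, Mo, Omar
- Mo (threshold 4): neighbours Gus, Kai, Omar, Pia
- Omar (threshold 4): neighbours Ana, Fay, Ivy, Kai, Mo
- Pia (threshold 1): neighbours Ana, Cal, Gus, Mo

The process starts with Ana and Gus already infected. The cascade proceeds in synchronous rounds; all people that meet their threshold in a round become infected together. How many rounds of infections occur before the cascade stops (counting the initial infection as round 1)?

Round 1 — Ana, Gus become infected (initial).
Round 2 — checking thresholds:
  Cal: 1 of 3 neighbours < 3, holds.
  Fay: 1 of 3 neighbours < 3, holds.
  Ivy: 2 of 4 neighbours ≥ 2, becomes infected.
  Kai: 2 of 7 neighbours < 7, holds.
  Mo: 1 of 4 neighbours < 4, holds.
  Omar: 1 of 5 neighbours < 4, holds.
  Pia: 2 of 4 neighbours ≥ 1, becomes infected.
Round 3 — no new infections; cascade stops.

2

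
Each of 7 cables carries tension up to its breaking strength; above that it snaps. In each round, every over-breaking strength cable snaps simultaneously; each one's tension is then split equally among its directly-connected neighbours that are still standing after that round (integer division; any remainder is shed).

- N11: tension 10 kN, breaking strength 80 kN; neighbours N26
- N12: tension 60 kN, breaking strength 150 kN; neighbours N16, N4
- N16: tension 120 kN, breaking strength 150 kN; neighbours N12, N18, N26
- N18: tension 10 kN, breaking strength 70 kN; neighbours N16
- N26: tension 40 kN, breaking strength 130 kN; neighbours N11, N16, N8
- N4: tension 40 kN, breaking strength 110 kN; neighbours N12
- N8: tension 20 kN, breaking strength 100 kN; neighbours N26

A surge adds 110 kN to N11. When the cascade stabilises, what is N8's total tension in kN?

Round 1 — N11 at 120 > 80. N11 snaps.
  N11 sheds 120 kN to N26: 120 each.
    N26: 40+120 = 160 > 130
Round 2 — N26 snaps.
  N26 sheds 160 kN to N16, N8: 80 each.
    N16: 120+80 = 200 > 150
    N8: 20+80 = 100 ≤ 100
Round 3 — N16 snaps.
  N16 sheds 200 kN to N12, N18: 100 each.
    N12: 60+100 = 160 > 150
    N18: 10+100 = 110 > 70
Round 4 — N12, N18 snap.
  N12 sheds 160 kN to N4: 160 each.
    N4: 40+160 = 200 > 110
  N18 sheds 110 kN: no online neighbours, lost.
Round 5 — N4 snaps.
  N4 sheds 200 kN: no online neighbours, lost.
No further breaks.

100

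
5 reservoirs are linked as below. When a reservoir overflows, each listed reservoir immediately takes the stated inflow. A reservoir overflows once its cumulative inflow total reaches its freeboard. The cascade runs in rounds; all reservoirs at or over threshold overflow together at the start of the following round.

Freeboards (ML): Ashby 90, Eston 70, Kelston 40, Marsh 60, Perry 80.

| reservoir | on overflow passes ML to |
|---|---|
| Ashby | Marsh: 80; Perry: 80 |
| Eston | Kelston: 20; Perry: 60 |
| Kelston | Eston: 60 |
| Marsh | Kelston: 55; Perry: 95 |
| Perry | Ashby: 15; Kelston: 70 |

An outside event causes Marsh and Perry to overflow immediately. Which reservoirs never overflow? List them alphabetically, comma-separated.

Round 1 — Marsh, Perry overflow (initial).
  Ashby: +15 → 15 < 90
  Kelston: +55+70 → 125 ≥ 40
Round 2 — Kelston overflows.
  Eston: +60 → 60 < 70
No further overflows.

Ashby, Eston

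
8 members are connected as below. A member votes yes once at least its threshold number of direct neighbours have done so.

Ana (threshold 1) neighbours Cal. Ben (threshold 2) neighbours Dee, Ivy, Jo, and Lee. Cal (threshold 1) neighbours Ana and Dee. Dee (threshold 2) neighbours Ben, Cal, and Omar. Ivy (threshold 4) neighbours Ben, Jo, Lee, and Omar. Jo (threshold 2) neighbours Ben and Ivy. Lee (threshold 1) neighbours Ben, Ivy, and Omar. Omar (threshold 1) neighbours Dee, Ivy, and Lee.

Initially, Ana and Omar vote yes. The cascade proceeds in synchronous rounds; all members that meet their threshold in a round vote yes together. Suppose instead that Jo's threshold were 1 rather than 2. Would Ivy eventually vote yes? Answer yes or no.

yes

With Jo's threshold at 1:
Round 1 — Ana, Omar vote yes (initial).
Round 2 — checking thresholds:
  Cal: 1 of 2 neighbours ≥ 1, votes yes.
  Dee: 1 of 3 neighbours < 2, below threshold.
  Ivy: 1 of 4 neighbours < 4, below threshold.
  Lee: 1 of 3 neighbours ≥ 1, votes yes.
Round 3 — checking thresholds:
  Ben: 1 of 4 neighbours < 2, below threshold.
  Dee: 2 of 3 neighbours ≥ 2, votes yes.
  Ivy: 2 of 4 neighbours < 4, below threshold.
Round 4 — checking thresholds:
  Ben: 2 of 4 neighbours ≥ 2, votes yes.
  Ivy: 2 of 4 neighbours < 4, below threshold.
Round 5 — checking thresholds:
  Ivy: 3 of 4 neighbours < 4, below threshold.
  Jo: 1 of 2 neighbours ≥ 1, votes yes.
Round 6 — checking thresholds:
  Ivy: 4 of 4 neighbours ≥ 4, votes yes.
Round 7 — no new yes votes; cascade stops.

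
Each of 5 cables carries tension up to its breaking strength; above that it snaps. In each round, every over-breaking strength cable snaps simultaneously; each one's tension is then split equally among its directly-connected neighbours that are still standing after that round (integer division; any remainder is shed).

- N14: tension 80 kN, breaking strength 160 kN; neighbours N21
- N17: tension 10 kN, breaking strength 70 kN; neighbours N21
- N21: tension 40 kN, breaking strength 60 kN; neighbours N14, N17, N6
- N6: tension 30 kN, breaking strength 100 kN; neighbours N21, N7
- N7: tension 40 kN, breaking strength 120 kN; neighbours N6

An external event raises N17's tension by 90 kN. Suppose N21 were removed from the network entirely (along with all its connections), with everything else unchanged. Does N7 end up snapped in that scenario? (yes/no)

With N21 removed:
Round 1 — N17 at 100 > 70. N17 snaps.
  N17 sheds 100 kN: no online neighbours, lost.
No further breaks.

no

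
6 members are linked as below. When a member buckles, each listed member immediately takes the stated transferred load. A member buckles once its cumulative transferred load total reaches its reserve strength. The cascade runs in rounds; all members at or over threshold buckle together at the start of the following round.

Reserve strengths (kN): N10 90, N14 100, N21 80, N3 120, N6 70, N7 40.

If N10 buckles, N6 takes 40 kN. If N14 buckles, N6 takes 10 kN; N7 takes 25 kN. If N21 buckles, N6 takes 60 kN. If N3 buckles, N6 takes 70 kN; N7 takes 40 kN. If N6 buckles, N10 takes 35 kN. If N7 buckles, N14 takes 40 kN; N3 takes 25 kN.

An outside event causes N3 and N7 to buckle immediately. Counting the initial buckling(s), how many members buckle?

Round 1 — N3, N7 buckle (initial).
  N14: +40 → 40 < 100
  N6: +70 → 70 ≥ 70
Round 2 — N6 buckles.
  N10: +35 → 35 < 90
No further bucklings.

3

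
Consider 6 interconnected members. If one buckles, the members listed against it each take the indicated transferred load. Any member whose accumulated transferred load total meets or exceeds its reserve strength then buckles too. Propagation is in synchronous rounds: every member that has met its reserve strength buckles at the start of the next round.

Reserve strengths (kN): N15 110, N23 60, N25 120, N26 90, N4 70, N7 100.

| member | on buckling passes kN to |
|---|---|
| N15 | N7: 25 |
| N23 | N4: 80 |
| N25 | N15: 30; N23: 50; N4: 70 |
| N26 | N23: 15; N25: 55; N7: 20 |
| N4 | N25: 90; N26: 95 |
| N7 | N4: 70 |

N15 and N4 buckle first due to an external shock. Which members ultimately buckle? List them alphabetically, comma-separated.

N15, N23, N25, N26, N4

Round 1 — N15, N4 buckle (initial).
  N25: +90 → 90 < 120
  N26: +95 → 95 ≥ 90
  N7: +25 → 25 < 100
Round 2 — N26 buckles.
  N23: +15 → 15 < 60
  N25: +55 → 145 ≥ 120
  N7: +20 → 45 < 100
Round 3 — N25 buckles.
  N23: +50 → 65 ≥ 60
Round 4 — N23 buckles.
No further bucklings.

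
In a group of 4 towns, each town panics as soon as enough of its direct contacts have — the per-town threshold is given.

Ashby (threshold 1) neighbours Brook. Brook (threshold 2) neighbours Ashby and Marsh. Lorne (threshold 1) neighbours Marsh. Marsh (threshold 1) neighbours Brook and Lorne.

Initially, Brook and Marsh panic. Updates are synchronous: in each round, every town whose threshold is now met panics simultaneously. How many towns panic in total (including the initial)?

4

Round 1 — Brook, Marsh panic (initial).
Round 2 — checking thresholds:
  Ashby: 1 of 1 neighbours ≥ 1, panics.
  Lorne: 1 of 1 neighbours ≥ 1, panics.
Round 3 — no new panics; cascade stops.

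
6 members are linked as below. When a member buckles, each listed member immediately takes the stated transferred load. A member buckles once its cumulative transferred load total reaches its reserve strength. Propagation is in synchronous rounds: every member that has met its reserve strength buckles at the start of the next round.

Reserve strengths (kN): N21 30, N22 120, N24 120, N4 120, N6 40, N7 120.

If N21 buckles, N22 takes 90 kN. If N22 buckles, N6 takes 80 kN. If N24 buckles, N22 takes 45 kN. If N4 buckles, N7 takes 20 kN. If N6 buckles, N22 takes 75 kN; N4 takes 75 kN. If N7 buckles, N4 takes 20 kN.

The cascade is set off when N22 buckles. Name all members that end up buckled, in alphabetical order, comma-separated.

Round 1 — N22 buckles (initial).
  N6: +80 → 80 ≥ 40
Round 2 — N6 buckles.
  N4: +75 → 75 < 120
No further bucklings.

N22, N6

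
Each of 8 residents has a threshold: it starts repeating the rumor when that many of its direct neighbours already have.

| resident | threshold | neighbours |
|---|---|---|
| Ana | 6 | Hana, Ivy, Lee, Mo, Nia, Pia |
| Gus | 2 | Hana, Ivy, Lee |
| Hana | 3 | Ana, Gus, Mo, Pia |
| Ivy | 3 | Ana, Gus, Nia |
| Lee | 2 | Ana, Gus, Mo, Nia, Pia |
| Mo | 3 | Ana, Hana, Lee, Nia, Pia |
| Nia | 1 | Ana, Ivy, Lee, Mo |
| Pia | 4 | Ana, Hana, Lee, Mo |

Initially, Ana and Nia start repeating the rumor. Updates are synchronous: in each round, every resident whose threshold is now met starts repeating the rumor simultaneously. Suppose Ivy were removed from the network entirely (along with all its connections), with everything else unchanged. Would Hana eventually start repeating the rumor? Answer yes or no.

no

With Ivy removed:
Round 1 — Ana, Nia start repeating the rumor (initial).
Round 2 — checking thresholds:
  Hana: 1 of 4 neighbours < 3, not yet.
  Lee: 2 of 5 neighbours ≥ 2, starts repeating the rumor.
  Mo: 2 of 5 neighbours < 3, not yet.
  Pia: 1 of 4 neighbours < 4, not yet.
Round 3 — checking thresholds:
  Gus: 1 of 2 neighbours < 2, not yet.
  Hana: 1 of 4 neighbours < 3, not yet.
  Mo: 3 of 5 neighbours ≥ 3, starts repeating the rumor.
  Pia: 2 of 4 neighbours < 4, not yet.
Round 4 — no new spreads; cascade stops.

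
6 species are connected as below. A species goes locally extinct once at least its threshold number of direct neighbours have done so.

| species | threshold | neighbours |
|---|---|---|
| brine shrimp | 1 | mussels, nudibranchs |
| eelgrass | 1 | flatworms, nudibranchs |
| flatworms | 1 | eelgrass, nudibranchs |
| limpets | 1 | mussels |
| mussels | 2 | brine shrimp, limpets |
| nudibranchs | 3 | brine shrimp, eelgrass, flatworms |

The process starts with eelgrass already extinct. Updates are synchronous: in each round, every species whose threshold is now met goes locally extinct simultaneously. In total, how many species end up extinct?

2

Round 1 — eelgrass goes locally extinct (initial).
Round 2 — checking thresholds:
  flatworms: 1 of 2 neighbours ≥ 1, goes locally extinct.
  nudibranchs: 1 of 3 neighbours < 3, below threshold.
Round 3 — no new extinctions; cascade stops.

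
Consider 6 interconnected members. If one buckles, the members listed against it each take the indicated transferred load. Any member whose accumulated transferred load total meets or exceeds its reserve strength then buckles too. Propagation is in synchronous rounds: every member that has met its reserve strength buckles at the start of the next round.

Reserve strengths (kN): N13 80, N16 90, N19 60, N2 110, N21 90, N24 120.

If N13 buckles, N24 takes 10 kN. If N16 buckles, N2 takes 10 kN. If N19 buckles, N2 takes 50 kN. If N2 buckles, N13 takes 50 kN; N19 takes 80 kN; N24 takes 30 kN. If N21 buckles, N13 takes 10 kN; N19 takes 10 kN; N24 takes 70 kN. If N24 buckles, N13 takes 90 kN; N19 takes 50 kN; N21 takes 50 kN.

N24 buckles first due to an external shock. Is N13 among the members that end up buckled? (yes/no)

Round 1 — N24 buckles (initial).
  N13: +90 → 90 ≥ 80
  N19: +50 → 50 < 60
  N21: +50 → 50 < 90
Round 2 — N13 buckles.
No further bucklings.

yes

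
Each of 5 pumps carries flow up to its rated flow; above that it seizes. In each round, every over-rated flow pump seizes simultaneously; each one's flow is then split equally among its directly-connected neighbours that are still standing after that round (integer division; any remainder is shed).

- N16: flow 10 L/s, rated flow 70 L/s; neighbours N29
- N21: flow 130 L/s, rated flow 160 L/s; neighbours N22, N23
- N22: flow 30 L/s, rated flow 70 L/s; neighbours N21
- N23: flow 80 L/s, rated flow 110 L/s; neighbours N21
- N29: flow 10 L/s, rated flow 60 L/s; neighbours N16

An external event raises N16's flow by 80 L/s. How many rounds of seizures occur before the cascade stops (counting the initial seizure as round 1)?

2

Round 1 — N16 at 90 > 70. N16 seizes.
  N16 sheds 90 L/s to N29: 90 each.
    N29: 10+90 = 100 > 60
Round 2 — N29 seizes.
  N29 sheds 100 L/s: no online neighbours, lost.
No further seizures.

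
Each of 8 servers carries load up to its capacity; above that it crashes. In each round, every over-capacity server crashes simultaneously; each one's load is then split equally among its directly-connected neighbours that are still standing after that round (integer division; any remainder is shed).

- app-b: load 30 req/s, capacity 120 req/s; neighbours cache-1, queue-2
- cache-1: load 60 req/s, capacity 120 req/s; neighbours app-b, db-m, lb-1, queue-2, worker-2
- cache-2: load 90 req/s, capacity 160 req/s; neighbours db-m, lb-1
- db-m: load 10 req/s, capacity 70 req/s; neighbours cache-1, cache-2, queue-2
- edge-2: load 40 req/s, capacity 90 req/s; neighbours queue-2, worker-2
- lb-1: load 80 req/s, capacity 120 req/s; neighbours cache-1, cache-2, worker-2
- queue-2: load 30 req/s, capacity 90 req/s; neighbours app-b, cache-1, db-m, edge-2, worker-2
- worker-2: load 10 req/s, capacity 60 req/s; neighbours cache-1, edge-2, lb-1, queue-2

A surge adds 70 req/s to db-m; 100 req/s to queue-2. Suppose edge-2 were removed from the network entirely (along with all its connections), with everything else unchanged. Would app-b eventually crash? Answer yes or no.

With edge-2 removed:
Round 1 — db-m at 80 > 70; queue-2 at 130 > 90. db-m, queue-2 crash.
  db-m sheds 80 req/s to cache-1, cache-2: 40 each.
    cache-1: 60+40 = 100 ≤ 120
    cache-2: 90+40 = 130 ≤ 160
  queue-2 sheds 130 req/s to app-b, cache-1, worker-2: 43 each (1 lost).
    app-b: 30+43 = 73 ≤ 120
    cache-1: 100+43 = 143 > 120
    worker-2: 10+43 = 53 ≤ 60
Round 2 — cache-1 crashes.
  cache-1 sheds 143 req/s to app-b, lb-1, worker-2: 47 each (2 lost).
    app-b: 73+47 = 120 ≤ 120
    lb-1: 80+47 = 127 > 120
    worker-2: 53+47 = 100 > 60
Round 3 — lb-1, worker-2 crash.
  lb-1 sheds 127 req/s to cache-2: 127 each.
    cache-2: 130+127 = 257 > 160
  worker-2 sheds 100 req/s: no online neighbours, lost.
Round 4 — cache-2 crashes.
  cache-2 sheds 257 req/s: no online neighbours, lost.
No further crashes.

no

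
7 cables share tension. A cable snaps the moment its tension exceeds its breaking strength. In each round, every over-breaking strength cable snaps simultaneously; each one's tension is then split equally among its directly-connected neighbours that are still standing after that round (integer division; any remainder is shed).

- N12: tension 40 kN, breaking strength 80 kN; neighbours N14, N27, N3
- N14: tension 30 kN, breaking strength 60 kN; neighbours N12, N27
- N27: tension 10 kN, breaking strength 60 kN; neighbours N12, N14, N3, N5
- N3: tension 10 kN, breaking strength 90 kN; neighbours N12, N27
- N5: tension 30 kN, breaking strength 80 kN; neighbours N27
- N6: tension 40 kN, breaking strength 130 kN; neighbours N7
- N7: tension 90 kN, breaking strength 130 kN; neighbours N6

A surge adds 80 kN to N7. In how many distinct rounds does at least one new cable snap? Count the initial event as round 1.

Round 1 — N7 at 170 > 130. N7 snaps.
  N7 sheds 170 kN to N6: 170 each.
    N6: 40+170 = 210 > 130
Round 2 — N6 snaps.
  N6 sheds 210 kN: no online neighbours, lost.
No further breaks.

2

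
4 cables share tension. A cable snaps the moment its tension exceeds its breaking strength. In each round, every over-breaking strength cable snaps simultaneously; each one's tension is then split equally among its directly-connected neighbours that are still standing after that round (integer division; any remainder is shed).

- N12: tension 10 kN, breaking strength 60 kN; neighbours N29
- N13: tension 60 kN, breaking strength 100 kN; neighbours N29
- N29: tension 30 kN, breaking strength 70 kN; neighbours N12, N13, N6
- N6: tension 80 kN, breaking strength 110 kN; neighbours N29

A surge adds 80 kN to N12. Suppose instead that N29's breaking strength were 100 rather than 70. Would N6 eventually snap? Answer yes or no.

With N29's breaking strength at 100:
Round 1 — N12 at 90 > 60. N12 snaps.
  N12 sheds 90 kN to N29: 90 each.
    N29: 30+90 = 120 > 100
Round 2 — N29 snaps.
  N29 sheds 120 kN to N13, N6: 60 each.
    N13: 60+60 = 120 > 100
    N6: 80+60 = 140 > 110
Round 3 — N13, N6 snap.
  N13 sheds 120 kN: no online neighbours, lost.
  N6 sheds 140 kN: no online neighbours, lost.
No further breaks.

yes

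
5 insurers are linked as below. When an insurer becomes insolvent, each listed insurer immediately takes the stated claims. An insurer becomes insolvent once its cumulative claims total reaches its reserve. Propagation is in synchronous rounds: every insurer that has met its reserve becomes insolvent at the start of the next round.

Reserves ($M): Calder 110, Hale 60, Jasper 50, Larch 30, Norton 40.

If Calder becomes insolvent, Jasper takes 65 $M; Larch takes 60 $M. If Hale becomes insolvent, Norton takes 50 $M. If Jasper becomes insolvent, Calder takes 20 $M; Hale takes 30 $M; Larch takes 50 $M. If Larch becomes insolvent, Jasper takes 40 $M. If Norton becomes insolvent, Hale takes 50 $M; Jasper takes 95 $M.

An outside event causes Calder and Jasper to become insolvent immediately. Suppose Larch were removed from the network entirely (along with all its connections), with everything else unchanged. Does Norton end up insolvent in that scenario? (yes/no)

With Larch removed:
Round 1 — Calder, Jasper become insolvent (initial).
  Hale: +30 → 30 < 60
No further insolvencies.

no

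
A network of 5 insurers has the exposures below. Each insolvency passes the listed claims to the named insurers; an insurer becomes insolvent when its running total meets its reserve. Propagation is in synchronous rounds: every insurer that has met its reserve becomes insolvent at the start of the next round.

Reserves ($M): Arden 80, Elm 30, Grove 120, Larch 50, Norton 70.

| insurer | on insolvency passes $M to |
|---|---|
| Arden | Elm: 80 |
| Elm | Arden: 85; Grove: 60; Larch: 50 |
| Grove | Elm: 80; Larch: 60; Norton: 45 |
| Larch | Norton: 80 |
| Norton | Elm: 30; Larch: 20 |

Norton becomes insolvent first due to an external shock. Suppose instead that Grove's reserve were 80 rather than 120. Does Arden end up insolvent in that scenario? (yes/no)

yes

With Grove's reserve at 80:
Round 1 — Norton becomes insolvent (initial).
  Elm: +30 → 30 ≥ 30
  Larch: +20 → 20 < 50
Round 2 — Elm becomes insolvent.
  Arden: +85 → 85 ≥ 80
  Grove: +60 → 60 < 80
  Larch: +50 → 70 ≥ 50
Round 3 — Arden, Larch become insolvent.
No further insolvencies.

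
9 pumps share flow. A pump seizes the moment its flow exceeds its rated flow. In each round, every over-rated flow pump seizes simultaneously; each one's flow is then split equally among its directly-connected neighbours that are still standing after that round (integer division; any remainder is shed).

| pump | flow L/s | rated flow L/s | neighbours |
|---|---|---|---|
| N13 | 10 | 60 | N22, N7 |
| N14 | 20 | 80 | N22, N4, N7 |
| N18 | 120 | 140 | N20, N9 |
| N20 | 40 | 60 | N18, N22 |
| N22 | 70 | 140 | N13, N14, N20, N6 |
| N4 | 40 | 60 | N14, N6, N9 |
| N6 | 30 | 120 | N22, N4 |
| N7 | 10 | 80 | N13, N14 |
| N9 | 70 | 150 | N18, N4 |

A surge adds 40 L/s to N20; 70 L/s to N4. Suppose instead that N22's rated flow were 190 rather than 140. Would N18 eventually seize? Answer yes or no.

yes

With N22's rated flow at 190:
Round 1 — N20 at 80 > 60; N4 at 110 > 60. N20, N4 seize.
  N20 sheds 80 L/s to N18, N22: 40 each.
    N18: 120+40 = 160 > 140
    N22: 70+40 = 110 ≤ 190
  N4 sheds 110 L/s to N14, N6, N9: 36 each (2 lost).
    N14: 20+36 = 56 ≤ 80
    N6: 30+36 = 66 ≤ 120
    N9: 70+36 = 106 ≤ 150
Round 2 — N18 seizes.
  N18 sheds 160 L/s to N9: 160 each.
    N9: 106+160 = 266 > 150
Round 3 — N9 seizes.
  N9 sheds 266 L/s: no online neighbours, lost.
No further seizures.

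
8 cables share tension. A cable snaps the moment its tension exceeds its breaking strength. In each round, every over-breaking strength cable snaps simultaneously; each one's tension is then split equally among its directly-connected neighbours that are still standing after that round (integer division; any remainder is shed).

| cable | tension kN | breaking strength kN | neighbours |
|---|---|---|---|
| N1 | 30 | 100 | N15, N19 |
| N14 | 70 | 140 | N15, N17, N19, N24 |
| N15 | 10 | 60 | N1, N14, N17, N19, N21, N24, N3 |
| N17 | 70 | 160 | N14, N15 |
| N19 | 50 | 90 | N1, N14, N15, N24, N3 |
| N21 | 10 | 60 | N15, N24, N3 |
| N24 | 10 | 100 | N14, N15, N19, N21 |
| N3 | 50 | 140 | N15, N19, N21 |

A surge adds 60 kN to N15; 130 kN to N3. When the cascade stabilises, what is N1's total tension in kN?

91

Round 1 — N15 at 70 > 60; N3 at 180 > 140. N15, N3 snap.
  N15 sheds 70 kN to N1, N14, N17, N19, N21, N24: 11 each (4 lost).
    N1: 30+11 = 41 ≤ 100
    N14: 70+11 = 81 ≤ 140
    N17: 70+11 = 81 ≤ 160
    N19: 50+11 = 61 ≤ 90
    N21: 10+11 = 21 ≤ 60
    N24: 10+11 = 21 ≤ 100
  N3 sheds 180 kN to N19, N21: 90 each.
    N19: 61+90 = 151 > 90
    N21: 21+90 = 111 > 60
Round 2 — N19, N21 snap.
  N19 sheds 151 kN to N1, N14, N24: 50 each (1 lost).
    N1: 41+50 = 91 ≤ 100
    N14: 81+50 = 131 ≤ 140
    N24: 21+50 = 71 ≤ 100
  N21 sheds 111 kN to N24: 111 each.
    N24: 71+111 = 182 > 100
Round 3 — N24 snaps.
  N24 sheds 182 kN to N14: 182 each.
    N14: 131+182 = 313 > 140
Round 4 — N14 snaps.
  N14 sheds 313 kN to N17: 313 each.
    N17: 81+313 = 394 > 160
Round 5 — N17 snaps.
  N17 sheds 394 kN: no online neighbours, lost.
No further breaks.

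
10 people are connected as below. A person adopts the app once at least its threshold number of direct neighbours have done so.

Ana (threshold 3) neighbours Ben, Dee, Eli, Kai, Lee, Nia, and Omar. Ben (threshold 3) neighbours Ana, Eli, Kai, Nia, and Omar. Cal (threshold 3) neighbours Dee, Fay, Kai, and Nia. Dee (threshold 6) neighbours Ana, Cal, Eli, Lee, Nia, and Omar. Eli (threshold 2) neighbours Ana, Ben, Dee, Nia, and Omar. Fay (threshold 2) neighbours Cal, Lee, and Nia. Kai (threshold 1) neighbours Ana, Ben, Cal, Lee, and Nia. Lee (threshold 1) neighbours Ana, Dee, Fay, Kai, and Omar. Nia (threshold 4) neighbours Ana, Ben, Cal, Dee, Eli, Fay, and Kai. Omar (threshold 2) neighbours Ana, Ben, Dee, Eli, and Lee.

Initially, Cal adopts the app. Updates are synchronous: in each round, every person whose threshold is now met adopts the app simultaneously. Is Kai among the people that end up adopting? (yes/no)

yes

Round 1 — Cal adopts the app (initial).
Round 2 — checking thresholds:
  Dee: 1 of 6 neighbours < 6, below threshold.
  Fay: 1 of 3 neighbours < 2, below threshold.
  Kai: 1 of 5 neighbours ≥ 1, adopts the app.
  Nia: 1 of 7 neighbours < 4, below threshold.
Round 3 — checking thresholds:
  Ana: 1 of 7 neighbours < 3, below threshold.
  Ben: 1 of 5 neighbours < 3, below threshold.
  Dee: 1 of 6 neighbours < 6, below threshold.
  Fay: 1 of 3 neighbours < 2, below threshold.
  Lee: 1 of 5 neighbours ≥ 1, adopts the app.
  Nia: 2 of 7 neighbours < 4, below threshold.
Round 4 — checking thresholds:
  Ana: 2 of 7 neighbours < 3, below threshold.
  Ben: 1 of 5 neighbours < 3, below threshold.
  Dee: 2 of 6 neighbours < 6, below threshold.
  Fay: 2 of 3 neighbours ≥ 2, adopts the app.
  Nia: 2 of 7 neighbours < 4, below threshold.
  Omar: 1 of 5 neighbours < 2, below threshold.
Round 5 — no new adoptions; cascade stops.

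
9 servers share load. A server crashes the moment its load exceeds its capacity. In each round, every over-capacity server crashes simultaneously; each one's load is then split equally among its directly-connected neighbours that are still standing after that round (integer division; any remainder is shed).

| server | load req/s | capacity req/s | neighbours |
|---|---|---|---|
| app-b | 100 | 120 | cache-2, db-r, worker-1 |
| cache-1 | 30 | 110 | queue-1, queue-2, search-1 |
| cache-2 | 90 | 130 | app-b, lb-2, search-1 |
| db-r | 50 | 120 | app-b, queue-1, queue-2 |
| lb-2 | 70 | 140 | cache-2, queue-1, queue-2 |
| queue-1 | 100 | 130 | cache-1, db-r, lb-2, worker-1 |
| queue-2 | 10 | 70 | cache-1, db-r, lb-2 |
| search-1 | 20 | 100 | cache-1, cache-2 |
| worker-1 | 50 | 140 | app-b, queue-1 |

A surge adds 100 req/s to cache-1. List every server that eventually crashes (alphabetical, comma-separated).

Round 1 — cache-1 at 130 > 110. cache-1 crashes.
  cache-1 sheds 130 req/s to queue-1, queue-2, search-1: 43 each (1 lost).
    queue-1: 100+43 = 143 > 130
    queue-2: 10+43 = 53 ≤ 70
    search-1: 20+43 = 63 ≤ 100
Round 2 — queue-1 crashes.
  queue-1 sheds 143 req/s to db-r, lb-2, worker-1: 47 each (2 lost).
    db-r: 50+47 = 97 ≤ 120
    lb-2: 70+47 = 117 ≤ 140
    worker-1: 50+47 = 97 ≤ 140
No further crashes.

cache-1, queue-1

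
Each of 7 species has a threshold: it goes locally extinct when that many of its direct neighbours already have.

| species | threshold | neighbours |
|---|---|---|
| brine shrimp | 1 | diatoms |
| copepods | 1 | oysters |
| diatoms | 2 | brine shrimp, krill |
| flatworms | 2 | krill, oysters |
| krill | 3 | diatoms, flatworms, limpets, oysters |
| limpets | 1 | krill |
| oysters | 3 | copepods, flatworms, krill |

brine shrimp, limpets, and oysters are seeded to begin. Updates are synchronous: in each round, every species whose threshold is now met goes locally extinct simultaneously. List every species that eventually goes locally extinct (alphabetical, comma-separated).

brine shrimp, copepods, limpets, oysters

Round 1 — brine shrimp, limpets, oysters go locally extinct (initial).
Round 2 — checking thresholds:
  copepods: 1 of 1 neighbours ≥ 1, goes locally extinct.
  diatoms: 1 of 2 neighbours < 2, holds.
  flatworms: 1 of 2 neighbours < 2, holds.
  krill: 2 of 4 neighbours < 3, holds.
Round 3 — no new extinctions; cascade stops.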